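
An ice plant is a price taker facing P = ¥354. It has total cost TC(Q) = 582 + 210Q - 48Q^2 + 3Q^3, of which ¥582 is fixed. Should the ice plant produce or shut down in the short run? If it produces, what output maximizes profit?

Produce at Q = 12

Strip out fixed cost: VC = 210Q - 48Q^2 + 3Q^3. Then AVC = 210 - 48Q + 3Q^2 and MC = 210 - 96Q + 9Q^2.
AVC is minimized where dAVC/dQ = -48 + 6Q = 0, at Q = 8; min AVC = 210 - 48·8 + 3·8^2 = ¥18.
Because ¥354 ≥ ¥18, revenue can cover variable cost; the firm operates.
Solving P = MC: -144 - 96Q + 9Q^2 = 0 ⇒ Q = -4/3 or 12. On the upward-sloping branch, Q* = 12.
Check: AVC at Q = 12 is ¥66 ≤ P, so revenue covers variable cost.
Profit = P·Q − TC = 354·12 − 1374 = ¥2874.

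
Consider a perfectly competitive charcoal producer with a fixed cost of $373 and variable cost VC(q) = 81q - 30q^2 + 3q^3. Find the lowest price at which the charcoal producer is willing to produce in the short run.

The shutdown price is the minimum of AVC. VC = 81q - 30q^2 + 3q^3, so AVC = 81 - 30q + 3q^2.
dAVC/dq = -30 + 6q = 0 gives q = 5. min AVC = 81 - 30·5 + 3·5^2 = 6.
For P < $6 the firm produces nothing.

$6 per unit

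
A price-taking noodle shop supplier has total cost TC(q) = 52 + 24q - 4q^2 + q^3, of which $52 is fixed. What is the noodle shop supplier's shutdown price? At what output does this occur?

The firm shuts down when price falls below the minimum of average variable cost. AVC = VC/q = 24 - 4q + q^2.
dAVC/dq = -4 + 2q = 0 gives q = 2. min AVC = 24 - 4·2 + 2^2 = 20.
So the shutdown price is $20.

$20 per unit, at q = 2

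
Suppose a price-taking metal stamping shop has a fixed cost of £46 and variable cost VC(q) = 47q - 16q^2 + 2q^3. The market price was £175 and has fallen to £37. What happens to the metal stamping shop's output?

Output falls from 8 to 5

MC = 47 - 32q + 6q^2; the shutdown threshold is min AVC = £15 (at q = 4).
At P = £175 ≥ min AVC, set P = MC on the rising branch: q = 8.
At P = £37 ≥ min AVC, set P = MC: q = 5. The firm stays open but cuts output.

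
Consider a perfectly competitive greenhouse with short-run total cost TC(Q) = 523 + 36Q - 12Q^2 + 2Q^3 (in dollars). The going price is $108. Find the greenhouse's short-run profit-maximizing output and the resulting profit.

AVC = 36 - 12Q + 2Q^2 has its minimum $18 at Q = 3; price $108 clears that bar, so the firm operates.
MC = 36 - 24Q + 6Q^2. Setting P = MC and taking the root on the rising branch gives Q* = 6.
TR = 108·6 = 648. TC = 523 + 216 = 739. Profit = 648 − 739 = -$91.
That loss of $91 beats the $523 the firm would lose by shutting down; producing recovers $432 of fixed cost.

Profit = -$91 at Q = 6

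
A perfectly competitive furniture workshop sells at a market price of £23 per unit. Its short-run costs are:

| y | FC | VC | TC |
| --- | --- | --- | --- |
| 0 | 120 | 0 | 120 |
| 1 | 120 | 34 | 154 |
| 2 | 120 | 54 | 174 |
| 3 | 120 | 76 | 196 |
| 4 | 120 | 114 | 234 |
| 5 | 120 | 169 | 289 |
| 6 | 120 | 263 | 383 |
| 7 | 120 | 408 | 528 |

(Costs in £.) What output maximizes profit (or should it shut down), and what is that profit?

y = 0 (shut down); profit = -£120

Profit at each row (π = 23y − TC): y=0: -120; y=1: -131; y=2: -128; y=3: -127; y=4: -142; y=5: -174; y=6: -245; y=7: -367.
Profit is highest at y = 0. Equivalently, the lowest AVC in the table is 76/3 ≈ £25.33 at y = 3, and P = £23 falls below it — price never covers variable cost, so the firm shuts down and loses only its fixed cost.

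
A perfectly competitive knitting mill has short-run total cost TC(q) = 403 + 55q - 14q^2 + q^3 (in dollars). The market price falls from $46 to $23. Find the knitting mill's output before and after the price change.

MC = 55 - 28q + 3q^2; the shutdown threshold is min AVC = $6 (at q = 7).
With P = $46 above the shutdown price, P = MC gives q = 9.
At P = $23 ≥ min AVC, set P = MC: q = 8. The firm stays open but cuts output.

Output falls from 9 to 8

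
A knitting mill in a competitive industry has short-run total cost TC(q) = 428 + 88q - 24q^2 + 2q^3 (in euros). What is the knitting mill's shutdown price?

The firm shuts down when price falls below the minimum of average variable cost. AVC = VC/q = 88 - 24q + 2q^2.
At the minimum of AVC, MC = AVC. MC = 88 - 48q + 6q^2; setting MC = AVC gives 4q^2 - 24q = 0, so q = 6. min AVC = 16.
So the shutdown price is €16.

€16 per unit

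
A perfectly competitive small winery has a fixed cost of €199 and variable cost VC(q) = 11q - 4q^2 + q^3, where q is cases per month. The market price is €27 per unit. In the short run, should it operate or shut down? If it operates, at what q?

Produce at q = 4

Strip out fixed cost: VC = 11q - 4q^2 + q^3. Then AVC = 11 - 4q + q^2 and MC = 11 - 8q + 3q^2.
The AVC parabola has its vertex at q = 4/2 = 2, where AVC = 11 - 4·2 + 2^2 = €7.
Since P = €27 ≥ min AVC = €7, price covers variable cost and the firm should produce.
Set P = MC: 27 = 11 - 8q + 3q^2 → -16 - 8q + 3q^2 = 0. The roots are q = -4/3 and q = 4; the profit-maximizing output is on the rising part of MC, so q* = 4.
Check: AVC at q = 4 is €11 ≤ P, so revenue covers variable cost.
Profit = P·q − TC = 27·4 − 243 = -€135, a loss, but smaller than the €199 fixed cost the firm would lose by shutting down.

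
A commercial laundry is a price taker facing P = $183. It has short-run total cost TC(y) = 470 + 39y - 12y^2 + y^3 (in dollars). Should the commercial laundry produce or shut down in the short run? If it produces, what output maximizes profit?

Produce at y = 12

Variable cost is VC = 39y - 12y^2 + y^3, so AVC = VC/y = 39 - 12y + y^2 and MC = dTC/dy = 39 - 24y + 3y^2.
The AVC parabola has its vertex at y = 12/2 = 6, where AVC = 39 - 12·6 + 6^2 = $3.
Because $183 ≥ $3, revenue can cover variable cost; the firm operates.
Solving P = MC: -144 - 24y + 3y^2 = 0 ⇒ y = -4 or 12. On the upward-sloping branch, y* = 12.
Check: AVC at y = 12 is $39 ≤ P, so revenue covers variable cost.
Profit = P·y − TC = 183·12 − 938 = $1258.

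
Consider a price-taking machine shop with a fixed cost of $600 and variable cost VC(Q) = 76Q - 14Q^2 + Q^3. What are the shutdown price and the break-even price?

Shutdown price = $27; break-even price = $96

AVC = 76 - 14Q + Q^2; minimized at Q = 7, giving min AVC = $27. That is the shutdown price.
ATC = 600/Q + 76 - 14Q + Q^2. Setting dATC/dQ = −600/Q^2 − 14 + 2Q = 0 gives Q = 10 (since 2·10^3 − 14·10^2 = 600).
min ATC = 600/10 + 76 − 14·10 + 10^2 = $96. That is the break-even price.
Between these two prices the firm operates at a loss; above $96 it earns a profit.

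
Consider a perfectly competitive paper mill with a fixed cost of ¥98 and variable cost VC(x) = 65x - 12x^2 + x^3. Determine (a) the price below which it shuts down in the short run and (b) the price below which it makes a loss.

Shutdown price = ¥29; break-even price = ¥44

Shutdown price = min AVC. AVC = 65 - 12x + x^2, with vertex at x = 6 and minimum ¥29.
ATC = 98/x + 65 - 12x + x^2. Setting dATC/dx = −98/x^2 − 12 + 2x = 0 gives x = 7 (since 2·7^3 − 12·7^2 = 98).
min ATC = 98/7 + 65 − 12·7 + 7^2 = ¥44. That is the break-even price.
Between these two prices the firm operates at a loss; above ¥44 it earns a profit.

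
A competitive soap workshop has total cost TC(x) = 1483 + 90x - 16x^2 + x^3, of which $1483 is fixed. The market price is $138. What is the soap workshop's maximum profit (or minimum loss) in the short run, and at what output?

Profit = -$331 at x = 12

AVC = 90 - 16x + x^2 has its minimum $26 at x = 8; price $138 clears that bar, so the firm operates.
MC = 90 - 32x + 3x^2. Setting P = MC and taking the root on the rising branch gives x* = 12.
TR = 138·12 = 1656. TC = 1483 + 504 = 1987. Profit = 1656 − 1987 = -$331.
By producing, the firm covers all variable cost plus $1152 of fixed cost; shutting down would lose the full $1483.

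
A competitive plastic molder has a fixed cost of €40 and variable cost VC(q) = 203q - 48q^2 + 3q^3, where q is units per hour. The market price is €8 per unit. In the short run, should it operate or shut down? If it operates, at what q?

Shut down

Variable cost is VC = 203q - 48q^2 + 3q^3, so AVC = VC/q = 203 - 48q + 3q^2 and MC = dTC/dq = 203 - 96q + 9q^2.
AVC hits its minimum where MC = AVC, at q = 8, giving min AVC = 203 - 48·8 + 3·8^2 = €11.
Since P = €8 < min AVC = €11, price fails to cover variable cost at any output.
Best response: produce nothing and absorb the €40 fixed cost.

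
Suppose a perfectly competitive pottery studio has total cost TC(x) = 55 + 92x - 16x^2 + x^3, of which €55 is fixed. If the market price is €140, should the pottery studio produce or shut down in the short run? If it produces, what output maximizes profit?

From TC, MC = TC'(x) = 92 - 32x + 3x^2 and AVC = VC/x = 92 - 16x + x^2.
The AVC parabola has its vertex at x = 16/2 = 8, where AVC = 92 - 16·8 + 8^2 = €28.
Because €140 ≥ €28, revenue can cover variable cost; the firm operates.
P = MC gives -48 - 32x + 3x^2 = 0, with roots -4/3 and 12. Take the larger (rising MC): x* = 12.
Check: AVC at x = 12 is €44 ≤ P, so revenue covers variable cost.
Profit = P·x − TC = 140·12 − 583 = €1097.

Produce at x = 12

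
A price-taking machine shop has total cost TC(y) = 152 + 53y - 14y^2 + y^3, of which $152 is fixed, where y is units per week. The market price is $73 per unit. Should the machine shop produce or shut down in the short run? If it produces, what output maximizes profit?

Variable cost is VC = 53y - 14y^2 + y^3, so AVC = VC/y = 53 - 14y + y^2 and MC = dTC/dy = 53 - 28y + 3y^2.
AVC hits its minimum where MC = AVC, at y = 7, giving min AVC = 53 - 14·7 + 7^2 = $4.
Since P = $73 ≥ min AVC = $4, price covers variable cost and the firm should produce.
Solving P = MC: -20 - 28y + 3y^2 = 0 ⇒ y = -2/3 or 10. On the upward-sloping branch, y* = 10.
Check: AVC at y = 10 is $13 ≤ P, so revenue covers variable cost.
Profit = P·y − TC = 73·10 − 282 = $448.

Produce at y = 10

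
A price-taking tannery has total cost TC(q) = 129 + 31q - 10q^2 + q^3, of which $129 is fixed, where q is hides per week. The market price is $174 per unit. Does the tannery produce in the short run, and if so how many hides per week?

Variable cost is VC = 31q - 10q^2 + q^3, so AVC = VC/q = 31 - 10q + q^2 and MC = dTC/dq = 31 - 20q + 3q^2.
AVC hits its minimum where MC = AVC, at q = 5, giving min AVC = 31 - 10·5 + 5^2 = $6.
P = $174 exceeds min AVC = $6, so the firm stays open.
Solving P = MC: -143 - 20q + 3q^2 = 0 ⇒ q = -13/3 or 11. On the upward-sloping branch, q* = 11.
Check: AVC at q = 11 is $42 ≤ P, so revenue covers variable cost.
Profit = P·q − TC = 174·11 − 591 = $1323.

Produce at q = 11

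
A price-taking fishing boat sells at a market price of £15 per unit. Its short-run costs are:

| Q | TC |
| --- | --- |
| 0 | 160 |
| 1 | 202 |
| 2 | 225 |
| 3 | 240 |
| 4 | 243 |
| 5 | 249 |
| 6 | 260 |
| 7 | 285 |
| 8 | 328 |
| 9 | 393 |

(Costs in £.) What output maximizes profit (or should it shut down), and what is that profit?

Compute π = P·Q − TC at each output: Q=0: -160; Q=1: -187; Q=2: -195; Q=3: -195; Q=4: -183; Q=5: -174; Q=6: -170; Q=7: -180; Q=8: -208; Q=9: -258.
Profit is highest at Q = 0. Equivalently, the lowest AVC in the table is 100/6 ≈ £16.67 at Q = 6, and P = £15 falls below it — price never covers variable cost, so the firm shuts down and loses only its fixed cost.

Q = 0 (shut down); profit = -£160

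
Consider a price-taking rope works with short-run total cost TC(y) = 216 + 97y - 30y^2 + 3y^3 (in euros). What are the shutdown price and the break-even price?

Shutdown price = min AVC. AVC = 97 - 30y + 3y^2, with vertex at y = 5 and minimum €22.
ATC = 216/y + 97 - 30y + 3y^2. Setting dATC/dy = −216/y^2 − 30 + 6y = 0 gives y = 6 (since 6·6^3 − 30·6^2 = 216).
min ATC = 216/6 + 97 − 30·6 + 3·6^2 = €61. That is the break-even price.
For €22 ≤ P < €61 the firm produces at a loss; below €22 it shuts down.

Shutdown price = €22; break-even price = €61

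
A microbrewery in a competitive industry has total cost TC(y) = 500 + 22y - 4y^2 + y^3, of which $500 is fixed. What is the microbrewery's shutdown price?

The shutdown price is the minimum of AVC. VC = 22y - 4y^2 + y^3, so AVC = 22 - 4y + y^2.
dAVC/dy = -4 + 2y = 0 gives y = 2. min AVC = 22 - 4·2 + 2^2 = 18.
For P < $18 the firm produces nothing.

$18 per unit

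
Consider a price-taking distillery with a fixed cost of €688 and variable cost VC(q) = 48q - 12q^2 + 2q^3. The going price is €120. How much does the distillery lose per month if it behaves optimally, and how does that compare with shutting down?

Profit = -€256 at q = 6

AVC = 48 - 12q + 2q^2; min AVC = €30 at q = 3. Since P = €120 ≥ min AVC, the firm produces.
MC = 48 - 24q + 6q^2. Setting P = MC and taking the root on the rising branch gives q* = 6.
TR = 120·6 = 720. TC = 688 + 288 = 976. Profit = 720 − 976 = -€256.
By producing, the firm covers all variable cost plus €432 of fixed cost; shutting down would lose the full €688.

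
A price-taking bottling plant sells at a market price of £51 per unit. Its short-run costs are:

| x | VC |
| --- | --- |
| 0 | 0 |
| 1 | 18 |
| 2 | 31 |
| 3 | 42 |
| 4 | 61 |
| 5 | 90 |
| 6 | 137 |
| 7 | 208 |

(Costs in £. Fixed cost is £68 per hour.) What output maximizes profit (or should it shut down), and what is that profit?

x = 6; profit = £101

Compute π = P·x − TC at each output: x=0: -68; x=1: -35; x=2: 3; x=3: 43; x=4: 75; x=5: 97; x=6: 101; x=7: 81.
Profit is maximized at x = 6. AVC there is 137/6 = £22.83 ≤ P, so producing beats shutting down (which would give -£68).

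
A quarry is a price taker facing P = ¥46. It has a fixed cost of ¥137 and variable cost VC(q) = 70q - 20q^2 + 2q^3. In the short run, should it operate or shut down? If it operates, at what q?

Produce at q = 6

Strip out fixed cost: VC = 70q - 20q^2 + 2q^3. Then AVC = 70 - 20q + 2q^2 and MC = 70 - 40q + 6q^2.
AVC hits its minimum where MC = AVC, at q = 5, giving min AVC = 70 - 20·5 + 2·5^2 = ¥20.
Since P = ¥46 ≥ min AVC = ¥20, price covers variable cost and the firm should produce.
Set P = MC: 46 = 70 - 40q + 6q^2 → 24 - 40q + 6q^2 = 0. The roots are q = 2/3 and q = 6; the profit-maximizing output is on the rising part of MC, so q* = 6.
Check: AVC at q = 6 is ¥22 ≤ P, so revenue covers variable cost.
Profit = P·q − TC = 46·6 − 269 = ¥7.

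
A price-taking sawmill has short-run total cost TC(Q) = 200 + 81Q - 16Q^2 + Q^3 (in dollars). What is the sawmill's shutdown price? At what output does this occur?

$17 per unit, at Q = 8

Short-run supply begins at min AVC. From VC = 81Q - 16Q^2 + Q^3, AVC = 81 - 16Q + Q^2.
At the minimum of AVC, MC = AVC. MC = 81 - 32Q + 3Q^2; setting MC = AVC gives 2Q^2 - 16Q = 0, so Q = 8. min AVC = 17.
The firm shuts down for any P below $17.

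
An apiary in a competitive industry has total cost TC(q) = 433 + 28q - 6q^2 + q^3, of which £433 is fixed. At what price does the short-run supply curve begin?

Short-run supply begins at min AVC. From VC = 28q - 6q^2 + q^3, AVC = 28 - 6q + q^2.
At the minimum of AVC, MC = AVC. MC = 28 - 12q + 3q^2; setting MC = AVC gives 2q^2 - 6q = 0, so q = 3. min AVC = 19.
So the shutdown price is £19.

£19 per unit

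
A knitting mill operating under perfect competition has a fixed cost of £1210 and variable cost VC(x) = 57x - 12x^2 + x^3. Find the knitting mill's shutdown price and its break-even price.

AVC = 57 - 12x + x^2; minimized at x = 6, giving min AVC = £21. That is the shutdown price.
ATC = 1210/x + 57 - 12x + x^2. Setting dATC/dx = −1210/x^2 − 12 + 2x = 0 gives x = 11 (since 2·11^3 − 12·11^2 = 1210).
min ATC = 1210/11 + 57 − 12·11 + 11^2 = £156. That is the break-even price.
For £21 ≤ P < £156 the firm produces at a loss; below £21 it shuts down.

Shutdown price = £21; break-even price = £156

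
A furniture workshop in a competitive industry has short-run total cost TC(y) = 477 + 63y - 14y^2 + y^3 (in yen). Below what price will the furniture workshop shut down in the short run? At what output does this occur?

¥14 per unit, at y = 7

The firm shuts down when price falls below the minimum of average variable cost. AVC = VC/y = 63 - 14y + y^2.
dAVC/dy = -14 + 2y = 0 gives y = 7. min AVC = 63 - 14·7 + 7^2 = 14.
The firm shuts down for any P below ¥14.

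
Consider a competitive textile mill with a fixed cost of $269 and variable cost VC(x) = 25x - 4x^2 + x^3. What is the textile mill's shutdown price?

$21 per unit

Short-run supply begins at min AVC. From VC = 25x - 4x^2 + x^3, AVC = 25 - 4x + x^2.
At the minimum of AVC, MC = AVC. MC = 25 - 8x + 3x^2; setting MC = AVC gives 2x^2 - 4x = 0, so x = 2. min AVC = 21.
The firm shuts down for any P below $21.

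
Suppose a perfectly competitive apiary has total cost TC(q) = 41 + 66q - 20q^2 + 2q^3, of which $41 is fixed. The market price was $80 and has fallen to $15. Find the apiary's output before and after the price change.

MC = 66 - 40q + 6q^2; the shutdown threshold is min AVC = $16 (at q = 5).
At P = $80 ≥ min AVC, set P = MC on the rising branch: q = 7.
At P = $15 < min AVC = $16, price no longer covers variable cost at any output, so the firm shuts down: q = 0.

Output falls from 7 to 0 (the firm shuts down)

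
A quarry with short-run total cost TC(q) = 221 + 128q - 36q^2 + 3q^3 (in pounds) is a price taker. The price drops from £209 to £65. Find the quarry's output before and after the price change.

Output falls from 9 to 7

MC = 128 - 72q + 9q^2; the shutdown threshold is min AVC = £20 (at q = 6).
At P = £209 ≥ min AVC, set P = MC on the rising branch: q = 9.
At P = £65 ≥ min AVC, set P = MC: q = 7. The firm stays open but cuts output.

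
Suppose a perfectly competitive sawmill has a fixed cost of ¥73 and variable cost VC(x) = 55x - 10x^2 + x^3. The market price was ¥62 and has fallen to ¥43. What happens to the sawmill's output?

Output falls from 7 to 6

MC = 55 - 20x + 3x^2; the shutdown threshold is min AVC = ¥30 (at x = 5).
At P = ¥62 ≥ min AVC, set P = MC on the rising branch: x = 7.
At P = ¥43 ≥ min AVC, set P = MC: x = 6. The firm stays open but cuts output.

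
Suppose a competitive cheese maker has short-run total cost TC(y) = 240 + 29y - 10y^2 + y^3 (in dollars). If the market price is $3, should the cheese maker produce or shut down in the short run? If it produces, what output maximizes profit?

Shut down

Variable cost is VC = 29y - 10y^2 + y^3, so AVC = VC/y = 29 - 10y + y^2 and MC = dTC/dy = 29 - 20y + 3y^2.
The AVC parabola has its vertex at y = 10/2 = 5, where AVC = 29 - 10·5 + 5^2 = $4.
Since P = $3 < min AVC = $4, price fails to cover variable cost at any output.
Best response: produce nothing and absorb the $240 fixed cost.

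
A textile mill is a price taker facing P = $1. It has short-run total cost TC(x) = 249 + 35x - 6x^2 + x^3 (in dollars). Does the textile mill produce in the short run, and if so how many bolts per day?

Shut down

Strip out fixed cost: VC = 35x - 6x^2 + x^3. Then AVC = 35 - 6x + x^2 and MC = 35 - 12x + 3x^2.
AVC is minimized where dAVC/dx = -6 + 2x = 0, at x = 3; min AVC = 35 - 6·3 + 3^2 = $26.
P = $1 lies below min AVC = $26; no output level covers variable cost.
The firm minimizes its loss by shutting down and losing only its fixed cost of $249.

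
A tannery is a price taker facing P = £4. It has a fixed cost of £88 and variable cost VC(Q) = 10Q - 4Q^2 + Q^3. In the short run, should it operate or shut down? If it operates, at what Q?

Shut down

Strip out fixed cost: VC = 10Q - 4Q^2 + Q^3. Then AVC = 10 - 4Q + Q^2 and MC = 10 - 8Q + 3Q^2.
The AVC parabola has its vertex at Q = 4/2 = 2, where AVC = 10 - 4·2 + 2^2 = £6.
P = £4 lies below min AVC = £6; no output level covers variable cost.
The firm minimizes its loss by shutting down and losing only its fixed cost of £88.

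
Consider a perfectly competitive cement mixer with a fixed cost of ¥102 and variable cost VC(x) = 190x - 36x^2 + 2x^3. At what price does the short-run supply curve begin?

¥28 per unit

The shutdown price is the minimum of AVC. VC = 190x - 36x^2 + 2x^3, so AVC = 190 - 36x + 2x^2.
dAVC/dx = -36 + 4x = 0 gives x = 9. min AVC = 190 - 36·9 + 2·9^2 = 28.
The firm shuts down for any P below ¥28.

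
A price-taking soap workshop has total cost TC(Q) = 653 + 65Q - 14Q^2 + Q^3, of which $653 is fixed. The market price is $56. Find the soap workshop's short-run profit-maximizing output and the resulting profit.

Profit = -$329 at Q = 9

AVC = 65 - 14Q + Q^2; min AVC = $16 at Q = 7. Since P = $56 ≥ min AVC, the firm produces.
With MC = 65 - 28Q + 3Q^2, P = MC on the upward-sloping part at Q* = 9.
TR = 56·9 = 504. TC = 653 + 180 = 833. Profit = 504 − 833 = -$329.
That loss of $329 beats the $653 the firm would lose by shutting down; producing recovers $324 of fixed cost.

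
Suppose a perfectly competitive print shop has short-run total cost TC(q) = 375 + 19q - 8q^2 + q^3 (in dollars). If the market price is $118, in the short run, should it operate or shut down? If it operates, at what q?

From TC, MC = TC'(q) = 19 - 16q + 3q^2 and AVC = VC/q = 19 - 8q + q^2.
AVC hits its minimum where MC = AVC, at q = 4, giving min AVC = 19 - 8·4 + 4^2 = $3.
Since P = $118 ≥ min AVC = $3, price covers variable cost and the firm should produce.
Set P = MC: 118 = 19 - 16q + 3q^2 → -99 - 16q + 3q^2 = 0. The roots are q = -11/3 and q = 9; the profit-maximizing output is on the rising part of MC, so q* = 9.
Check: AVC at q = 9 is $28 ≤ P, so revenue covers variable cost.
Profit = P·q − TC = 118·9 − 627 = $435.

Produce at q = 9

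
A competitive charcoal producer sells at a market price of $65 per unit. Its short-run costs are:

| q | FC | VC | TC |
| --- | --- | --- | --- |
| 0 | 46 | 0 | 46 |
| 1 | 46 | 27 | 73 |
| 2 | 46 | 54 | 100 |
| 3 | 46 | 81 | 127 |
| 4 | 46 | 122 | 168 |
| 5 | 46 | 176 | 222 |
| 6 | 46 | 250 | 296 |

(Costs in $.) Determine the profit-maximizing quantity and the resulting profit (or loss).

Compute π = P·q − TC at each output: q=0: -46; q=1: -8; q=2: 30; q=3: 68; q=4: 92; q=5: 103; q=6: 94.
Profit is maximized at q = 5. AVC there is 176/5 = $35.20 ≤ P, so producing beats shutting down (which would give -$46).

q = 5; profit = $103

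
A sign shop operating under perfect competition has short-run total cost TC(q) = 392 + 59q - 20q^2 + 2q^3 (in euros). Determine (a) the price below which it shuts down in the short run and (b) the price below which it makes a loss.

Shutdown price = min AVC. AVC = 59 - 20q + 2q^2, with vertex at q = 5 and minimum €9.
ATC = 392/q + 59 - 20q + 2q^2. Setting dATC/dq = −392/q^2 − 20 + 4q = 0 gives q = 7 (since 4·7^3 − 20·7^2 = 392).
min ATC = 392/7 + 59 − 20·7 + 2·7^2 = €73. That is the break-even price.
For €9 ≤ P < €73 the firm produces at a loss; below €9 it shuts down.

Shutdown price = €9; break-even price = €73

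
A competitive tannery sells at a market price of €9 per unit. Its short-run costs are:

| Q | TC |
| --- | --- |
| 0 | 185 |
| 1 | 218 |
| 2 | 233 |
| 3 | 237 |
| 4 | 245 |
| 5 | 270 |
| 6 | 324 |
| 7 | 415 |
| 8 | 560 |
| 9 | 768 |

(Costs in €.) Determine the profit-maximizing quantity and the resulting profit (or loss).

Q = 0 (shut down); profit = -€185

Tabulate TR − TC: Q=0: -185; Q=1: -209; Q=2: -215; Q=3: -210; Q=4: -209; Q=5: -225; Q=6: -270; Q=7: -352; Q=8: -488; Q=9: -687.
Profit is highest at Q = 0. Equivalently, the lowest AVC in the table is 60/4 ≈ €15 at Q = 4, and P = €9 falls below it — price never covers variable cost, so the firm shuts down and loses only its fixed cost.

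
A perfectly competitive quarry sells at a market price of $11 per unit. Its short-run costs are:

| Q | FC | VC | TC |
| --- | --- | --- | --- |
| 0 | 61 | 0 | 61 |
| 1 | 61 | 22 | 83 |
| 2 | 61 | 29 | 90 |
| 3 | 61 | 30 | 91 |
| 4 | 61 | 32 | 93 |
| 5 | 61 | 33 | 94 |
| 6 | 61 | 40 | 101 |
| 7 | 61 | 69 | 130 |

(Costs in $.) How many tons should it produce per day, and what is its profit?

Tabulate TR − TC: Q=0: -61; Q=1: -72; Q=2: -68; Q=3: -58; Q=4: -49; Q=5: -39; Q=6: -35; Q=7: -53.
Profit is maximized at Q = 6. AVC there is 40/6 = $6.67 ≤ P, so producing beats shutting down (which would give -$61).

Q = 6; profit = -$35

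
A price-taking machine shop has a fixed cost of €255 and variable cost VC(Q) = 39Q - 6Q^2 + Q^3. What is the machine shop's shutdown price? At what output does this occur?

The shutdown price is the minimum of AVC. VC = 39Q - 6Q^2 + Q^3, so AVC = 39 - 6Q + Q^2.
dAVC/dQ = -6 + 2Q = 0 gives Q = 3. min AVC = 39 - 6·3 + 3^2 = 30.
So the shutdown price is €30.

€30 per unit, at Q = 3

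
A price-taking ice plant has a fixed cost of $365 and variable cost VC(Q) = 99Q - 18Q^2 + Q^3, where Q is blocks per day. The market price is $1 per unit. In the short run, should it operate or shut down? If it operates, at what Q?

Strip out fixed cost: VC = 99Q - 18Q^2 + Q^3. Then AVC = 99 - 18Q + Q^2 and MC = 99 - 36Q + 3Q^2.
The AVC parabola has its vertex at Q = 18/2 = 9, where AVC = 99 - 18·9 + 9^2 = $18.
With P < min AVC ($1 < $18), every unit sold adds to the loss.
The firm minimizes its loss by shutting down and losing only its fixed cost of $365.

Shut down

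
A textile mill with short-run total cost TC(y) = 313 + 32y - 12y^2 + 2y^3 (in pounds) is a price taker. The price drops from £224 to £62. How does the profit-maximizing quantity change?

MC = 32 - 24y + 6y^2; the shutdown threshold is min AVC = £14 (at y = 3).
At P = £224 ≥ min AVC, set P = MC on the rising branch: y = 8.
At P = £62 ≥ min AVC, set P = MC: y = 5. The firm stays open but cuts output.

Output falls from 8 to 5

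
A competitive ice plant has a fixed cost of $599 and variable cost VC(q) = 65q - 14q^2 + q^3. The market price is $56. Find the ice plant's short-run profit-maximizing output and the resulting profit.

Profit = -$275 at q = 9

AVC = 65 - 14q + q^2 has its minimum $16 at q = 7; price $56 clears that bar, so the firm operates.
With MC = 65 - 28q + 3q^2, P = MC on the upward-sloping part at q* = 9.
TR = 56·9 = 504. TC = 599 + 180 = 779. Profit = 504 − 779 = -$275.
Shutting down would mean losing the fixed cost of $599, so operating at a loss of $275 is better by $324.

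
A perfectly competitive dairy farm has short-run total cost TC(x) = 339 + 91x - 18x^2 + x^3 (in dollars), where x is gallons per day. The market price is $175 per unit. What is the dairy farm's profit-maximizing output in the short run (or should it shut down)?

Produce at x = 14

From TC, MC = TC'(x) = 91 - 36x + 3x^2 and AVC = VC/x = 91 - 18x + x^2.
AVC hits its minimum where MC = AVC, at x = 9, giving min AVC = 91 - 18·9 + 9^2 = $10.
P = $175 exceeds min AVC = $10, so the firm stays open.
Solving P = MC: -84 - 36x + 3x^2 = 0 ⇒ x = -2 or 14. On the upward-sloping branch, x* = 14.
Check: AVC at x = 14 is $35 ≤ P, so revenue covers variable cost.
Profit = P·x − TC = 175·14 − 829 = $1621.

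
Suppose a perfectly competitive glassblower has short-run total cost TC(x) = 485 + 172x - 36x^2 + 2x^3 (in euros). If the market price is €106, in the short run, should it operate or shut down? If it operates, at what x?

Produce at x = 11

From TC, MC = TC'(x) = 172 - 72x + 6x^2 and AVC = VC/x = 172 - 36x + 2x^2.
AVC hits its minimum where MC = AVC, at x = 9, giving min AVC = 172 - 36·9 + 2·9^2 = €10.
P = €106 exceeds min AVC = €10, so the firm stays open.
P = MC gives 66 - 72x + 6x^2 = 0, with roots 1 and 11. Take the larger (rising MC): x* = 11.
Check: AVC at x = 11 is €18 ≤ P, so revenue covers variable cost.
Profit = P·x − TC = 106·11 − 683 = €483.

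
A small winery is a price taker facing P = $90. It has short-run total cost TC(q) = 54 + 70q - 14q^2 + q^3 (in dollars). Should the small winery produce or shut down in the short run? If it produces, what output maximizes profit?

Variable cost is VC = 70q - 14q^2 + q^3, so AVC = VC/q = 70 - 14q + q^2 and MC = dTC/dq = 70 - 28q + 3q^2.
AVC is minimized where dAVC/dq = -14 + 2q = 0, at q = 7; min AVC = 70 - 14·7 + 7^2 = $21.
Because $90 ≥ $21, revenue can cover variable cost; the firm operates.
Set P = MC: 90 = 70 - 28q + 3q^2 → -20 - 28q + 3q^2 = 0. The roots are q = -2/3 and q = 10; the profit-maximizing output is on the rising part of MC, so q* = 10.
Check: AVC at q = 10 is $30 ≤ P, so revenue covers variable cost.
Profit = P·q − TC = 90·10 − 354 = $546.

Produce at q = 10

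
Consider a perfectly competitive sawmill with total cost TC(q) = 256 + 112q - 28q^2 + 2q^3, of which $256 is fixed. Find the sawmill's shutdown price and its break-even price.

Shutdown price = min AVC. AVC = 112 - 28q + 2q^2, with vertex at q = 7 and minimum $14.
ATC = 256/q + 112 - 28q + 2q^2. Setting dATC/dq = −256/q^2 − 28 + 4q = 0 gives q = 8 (since 4·8^3 − 28·8^2 = 256).
min ATC = 256/8 + 112 − 28·8 + 2·8^2 = $48. That is the break-even price.
Between these two prices the firm operates at a loss; above $48 it earns a profit.

Shutdown price = $14; break-even price = $48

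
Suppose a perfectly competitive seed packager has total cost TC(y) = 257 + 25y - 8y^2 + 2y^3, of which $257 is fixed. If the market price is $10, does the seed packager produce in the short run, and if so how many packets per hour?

Strip out fixed cost: VC = 25y - 8y^2 + 2y^3. Then AVC = 25 - 8y + 2y^2 and MC = 25 - 16y + 6y^2.
The AVC parabola has its vertex at y = 8/4 = 2, where AVC = 25 - 8·2 + 2·2^2 = $17.
With P < min AVC ($10 < $17), every unit sold adds to the loss.
Best response: produce nothing and absorb the $257 fixed cost.

Shut down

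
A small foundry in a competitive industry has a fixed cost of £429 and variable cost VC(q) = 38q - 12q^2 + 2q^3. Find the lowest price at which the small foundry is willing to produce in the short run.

£20 per unit

Short-run supply begins at min AVC. From VC = 38q - 12q^2 + 2q^3, AVC = 38 - 12q + 2q^2.
dAVC/dq = -12 + 4q = 0 gives q = 3. min AVC = 38 - 12·3 + 2·3^2 = 20.
The firm shuts down for any P below £20.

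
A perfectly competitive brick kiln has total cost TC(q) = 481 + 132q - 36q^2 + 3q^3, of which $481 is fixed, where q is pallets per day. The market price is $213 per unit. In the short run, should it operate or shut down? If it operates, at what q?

Produce at q = 9

Strip out fixed cost: VC = 132q - 36q^2 + 3q^3. Then AVC = 132 - 36q + 3q^2 and MC = 132 - 72q + 9q^2.
AVC hits its minimum where MC = AVC, at q = 6, giving min AVC = 132 - 36·6 + 3·6^2 = $24.
Because $213 ≥ $24, revenue can cover variable cost; the firm operates.
Solving P = MC: -81 - 72q + 9q^2 = 0 ⇒ q = -1 or 9. On the upward-sloping branch, q* = 9.
Check: AVC at q = 9 is $51 ≤ P, so revenue covers variable cost.
Profit = P·q − TC = 213·9 − 940 = $977.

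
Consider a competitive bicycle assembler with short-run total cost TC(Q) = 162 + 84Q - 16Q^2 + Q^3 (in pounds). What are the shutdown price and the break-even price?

AVC = 84 - 16Q + Q^2; minimized at Q = 8, giving min AVC = £20. That is the shutdown price.
ATC = 162/Q + 84 - 16Q + Q^2. Setting dATC/dQ = −162/Q^2 − 16 + 2Q = 0 gives Q = 9 (since 2·9^3 − 16·9^2 = 162).
min ATC = 162/9 + 84 − 16·9 + 9^2 = £39. That is the break-even price.
Between these two prices the firm operates at a loss; above £39 it earns a profit.

Shutdown price = £20; break-even price = £39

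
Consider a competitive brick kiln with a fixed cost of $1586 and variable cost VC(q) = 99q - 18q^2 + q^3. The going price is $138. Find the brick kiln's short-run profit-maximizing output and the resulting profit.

Profit = -$234 at q = 13

AVC = 99 - 18q + q^2 has its minimum $18 at q = 9; price $138 clears that bar, so the firm operates.
MC = 99 - 36q + 3q^2. Setting P = MC and taking the root on the rising branch gives q* = 13.
TR = 138·13 = 1794. TC = 1586 + 442 = 2028. Profit = 1794 − 2028 = -$234.
By producing, the firm covers all variable cost plus $1352 of fixed cost; shutting down would lose the full $1586.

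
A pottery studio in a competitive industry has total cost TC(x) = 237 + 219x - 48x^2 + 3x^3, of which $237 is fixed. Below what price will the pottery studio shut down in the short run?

Short-run supply begins at min AVC. From VC = 219x - 48x^2 + 3x^3, AVC = 219 - 48x + 3x^2.
dAVC/dx = -48 + 6x = 0 gives x = 8. min AVC = 219 - 48·8 + 3·8^2 = 27.
For P < $27 the firm produces nothing.

$27 per unit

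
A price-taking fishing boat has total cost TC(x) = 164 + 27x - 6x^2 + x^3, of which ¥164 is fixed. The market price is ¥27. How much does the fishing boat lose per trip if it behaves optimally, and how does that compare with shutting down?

AVC = 27 - 6x + x^2 has its minimum ¥18 at x = 3; price ¥27 clears that bar, so the firm operates.
MC = 27 - 12x + 3x^2. Setting P = MC and taking the root on the rising branch gives x* = 4.
TR = 27·4 = 108. TC = 164 + 76 = 240. Profit = 108 − 240 = -¥132.
By producing, the firm covers all variable cost plus ¥32 of fixed cost; shutting down would lose the full ¥164.

Profit = -¥132 at x = 4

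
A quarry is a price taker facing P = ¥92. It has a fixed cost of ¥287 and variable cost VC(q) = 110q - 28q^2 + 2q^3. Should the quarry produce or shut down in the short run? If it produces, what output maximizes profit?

Produce at q = 9

Strip out fixed cost: VC = 110q - 28q^2 + 2q^3. Then AVC = 110 - 28q + 2q^2 and MC = 110 - 56q + 6q^2.
AVC is minimized where dAVC/dq = -28 + 4q = 0, at q = 7; min AVC = 110 - 28·7 + 2·7^2 = ¥12.
Because ¥92 ≥ ¥12, revenue can cover variable cost; the firm operates.
Solving P = MC: 18 - 56q + 6q^2 = 0 ⇒ q = 1/3 or 9. On the upward-sloping branch, q* = 9.
Check: AVC at q = 9 is ¥20 ≤ P, so revenue covers variable cost.
Profit = P·q − TC = 92·9 − 467 = ¥361.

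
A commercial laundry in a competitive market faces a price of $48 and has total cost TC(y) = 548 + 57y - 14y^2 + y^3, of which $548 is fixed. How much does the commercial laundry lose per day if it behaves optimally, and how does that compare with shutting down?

Profit = -$224 at y = 9

AVC = 57 - 14y + y^2; min AVC = $8 at y = 7. Since P = $48 ≥ min AVC, the firm produces.
With MC = 57 - 28y + 3y^2, P = MC on the upward-sloping part at y* = 9.
TR = 48·9 = 432. TC = 548 + 108 = 656. Profit = 432 − 656 = -$224.
By producing, the firm covers all variable cost plus $324 of fixed cost; shutting down would lose the full $548.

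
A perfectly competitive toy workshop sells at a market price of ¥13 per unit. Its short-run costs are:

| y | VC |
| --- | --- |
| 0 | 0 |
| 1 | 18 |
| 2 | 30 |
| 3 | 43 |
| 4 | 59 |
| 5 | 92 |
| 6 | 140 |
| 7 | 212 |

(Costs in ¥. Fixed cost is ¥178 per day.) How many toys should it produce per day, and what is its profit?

y = 0 (shut down); profit = -¥178

Tabulate TR − TC: y=0: -178; y=1: -183; y=2: -182; y=3: -182; y=4: -185; y=5: -205; y=6: -240; y=7: -299.
Profit is highest at y = 0. Equivalently, the lowest AVC in the table is 43/3 ≈ ¥14.33 at y = 3, and P = ¥13 falls below it — price never covers variable cost, so the firm shuts down and loses only its fixed cost.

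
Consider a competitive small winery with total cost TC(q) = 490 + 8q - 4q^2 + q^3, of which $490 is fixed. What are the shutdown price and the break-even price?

Shutdown price = $4; break-even price = $99

AVC = 8 - 4q + q^2; minimized at q = 2, giving min AVC = $4. That is the shutdown price.
ATC = 490/q + 8 - 4q + q^2. Setting dATC/dq = −490/q^2 − 4 + 2q = 0 gives q = 7 (since 2·7^3 − 4·7^2 = 490).
min ATC = 490/7 + 8 − 4·7 + 7^2 = $99. That is the break-even price.
Between these two prices the firm operates at a loss; above $99 it earns a profit.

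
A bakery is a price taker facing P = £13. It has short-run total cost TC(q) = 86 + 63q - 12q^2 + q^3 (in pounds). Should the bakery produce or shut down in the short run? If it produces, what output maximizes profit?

From TC, MC = TC'(q) = 63 - 24q + 3q^2 and AVC = VC/q = 63 - 12q + q^2.
AVC hits its minimum where MC = AVC, at q = 6, giving min AVC = 63 - 12·6 + 6^2 = £27.
With P < min AVC (£13 < £27), every unit sold adds to the loss.
Shutting down limits the loss to fixed cost, £86.

Shut down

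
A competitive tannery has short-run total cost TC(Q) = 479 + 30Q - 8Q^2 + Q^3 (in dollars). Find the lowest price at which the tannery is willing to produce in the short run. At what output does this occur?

Short-run supply begins at min AVC. From VC = 30Q - 8Q^2 + Q^3, AVC = 30 - 8Q + Q^2.
dAVC/dQ = -8 + 2Q = 0 gives Q = 4. min AVC = 30 - 8·4 + 4^2 = 14.
For P < $14 the firm produces nothing.

$14 per unit, at Q = 4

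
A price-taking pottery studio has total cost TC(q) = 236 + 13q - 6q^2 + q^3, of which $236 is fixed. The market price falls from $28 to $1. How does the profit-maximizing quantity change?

MC = 13 - 12q + 3q^2; the shutdown threshold is min AVC = $4 (at q = 3).
With P = $28 above the shutdown price, P = MC gives q = 5.
At P = $1 < min AVC = $4, price no longer covers variable cost at any output, so the firm shuts down: q = 0.

Output falls from 5 to 0 (the firm shuts down)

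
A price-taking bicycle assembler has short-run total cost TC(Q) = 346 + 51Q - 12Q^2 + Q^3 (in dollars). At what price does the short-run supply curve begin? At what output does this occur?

The firm shuts down when price falls below the minimum of average variable cost. AVC = VC/Q = 51 - 12Q + Q^2.
dAVC/dQ = -12 + 2Q = 0 gives Q = 6. min AVC = 51 - 12·6 + 6^2 = 15.
So the shutdown price is $15.

$15 per unit, at Q = 6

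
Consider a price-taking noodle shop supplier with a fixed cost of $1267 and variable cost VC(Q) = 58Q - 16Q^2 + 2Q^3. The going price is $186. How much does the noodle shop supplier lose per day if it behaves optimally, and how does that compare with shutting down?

AVC = 58 - 16Q + 2Q^2 has its minimum $26 at Q = 4; price $186 clears that bar, so the firm operates.
With MC = 58 - 32Q + 6Q^2, P = MC on the upward-sloping part at Q* = 8.
TR = 186·8 = 1488. TC = 1267 + 464 = 1731. Profit = 1488 − 1731 = -$243.
That loss of $243 beats the $1267 the firm would lose by shutting down; producing recovers $1024 of fixed cost.

Profit = -$243 at Q = 8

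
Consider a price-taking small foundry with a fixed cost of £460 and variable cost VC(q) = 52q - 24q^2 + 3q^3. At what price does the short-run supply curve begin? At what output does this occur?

£4 per unit, at q = 4

Short-run supply begins at min AVC. From VC = 52q - 24q^2 + 3q^3, AVC = 52 - 24q + 3q^2.
dAVC/dq = -24 + 6q = 0 gives q = 4. min AVC = 52 - 24·4 + 3·4^2 = 4.
The firm shuts down for any P below £4.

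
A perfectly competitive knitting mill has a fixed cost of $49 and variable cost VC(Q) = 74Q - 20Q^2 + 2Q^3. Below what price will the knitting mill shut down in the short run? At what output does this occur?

$24 per unit, at Q = 5

The firm shuts down when price falls below the minimum of average variable cost. AVC = VC/Q = 74 - 20Q + 2Q^2.
dAVC/dQ = -20 + 4Q = 0 gives Q = 5. min AVC = 74 - 20·5 + 2·5^2 = 24.
The firm shuts down for any P below $24.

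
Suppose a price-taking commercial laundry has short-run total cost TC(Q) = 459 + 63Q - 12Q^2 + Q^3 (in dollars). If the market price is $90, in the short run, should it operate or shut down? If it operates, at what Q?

Produce at Q = 9

Variable cost is VC = 63Q - 12Q^2 + Q^3, so AVC = VC/Q = 63 - 12Q + Q^2 and MC = dTC/dQ = 63 - 24Q + 3Q^2.
AVC is minimized where dAVC/dQ = -12 + 2Q = 0, at Q = 6; min AVC = 63 - 12·6 + 6^2 = $27.
P = $90 exceeds min AVC = $27, so the firm stays open.
Set P = MC: 90 = 63 - 24Q + 3Q^2 → -27 - 24Q + 3Q^2 = 0. The roots are Q = -1 and Q = 9; the profit-maximizing output is on the rising part of MC, so Q* = 9.
Check: AVC at Q = 9 is $36 ≤ P, so revenue covers variable cost.
Profit = P·Q − TC = 90·9 − 783 = $27.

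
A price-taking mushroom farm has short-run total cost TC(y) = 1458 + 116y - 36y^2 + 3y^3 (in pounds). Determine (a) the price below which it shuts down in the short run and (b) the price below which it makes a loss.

Shutdown price = £8; break-even price = £197

AVC = 116 - 36y + 3y^2; minimized at y = 6, giving min AVC = £8. That is the shutdown price.
ATC = 1458/y + 116 - 36y + 3y^2. Setting dATC/dy = −1458/y^2 − 36 + 6y = 0 gives y = 9 (since 6·9^3 − 36·9^2 = 1458).
min ATC = 1458/9 + 116 − 36·9 + 3·9^2 = £197. That is the break-even price.
Between these two prices the firm operates at a loss; above £197 it earns a profit.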